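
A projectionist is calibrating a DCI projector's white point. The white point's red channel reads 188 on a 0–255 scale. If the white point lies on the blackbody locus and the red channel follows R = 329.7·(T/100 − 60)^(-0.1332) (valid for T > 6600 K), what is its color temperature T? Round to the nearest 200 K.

12800 K

(t − 60)^(-0.1332) = 188/329.7 = 0.57022.
t − 60 = 0.57022^(1/-0.1332) = 0.57022^(-7.508) = 67.848, so t = 127.848.
T = 100·t = 12785 K → 12800 K to the nearest 200 K.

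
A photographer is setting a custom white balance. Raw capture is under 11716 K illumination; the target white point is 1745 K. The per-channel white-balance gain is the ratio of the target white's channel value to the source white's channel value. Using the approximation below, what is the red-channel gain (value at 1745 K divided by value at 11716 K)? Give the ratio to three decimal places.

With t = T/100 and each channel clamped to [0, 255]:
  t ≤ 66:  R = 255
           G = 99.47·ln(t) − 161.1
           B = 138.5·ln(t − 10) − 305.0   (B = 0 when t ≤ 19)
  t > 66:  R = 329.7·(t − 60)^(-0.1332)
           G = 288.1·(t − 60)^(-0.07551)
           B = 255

1.326

At 11716 K (t = 117.16):
  R = 329.7·(117.16 − 60)^(-0.1332) = 329.7·57.16^(-0.1332) = 329.7·0.58339 = 192.342.
At 1745 K (t = 17.45):
  R = 255 by definition for t ≤ 66.
Gain = 255.000 / 192.342 = 1.3258 → 1.326.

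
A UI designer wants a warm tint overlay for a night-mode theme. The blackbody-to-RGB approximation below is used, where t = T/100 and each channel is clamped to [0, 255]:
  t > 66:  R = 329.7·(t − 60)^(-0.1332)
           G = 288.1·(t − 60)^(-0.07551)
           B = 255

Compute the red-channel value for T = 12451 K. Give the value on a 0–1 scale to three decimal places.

0.742

t = 12451/100 = 124.51; the t > 66 branch applies.
R = 329.7·(124.51 − 60)^(-0.1332) = 329.7·64.51^(-0.1332) = 329.7·0.57406 = 189.268.
On a 0–1 scale: 189.268/255 = 0.7422 → 0.742.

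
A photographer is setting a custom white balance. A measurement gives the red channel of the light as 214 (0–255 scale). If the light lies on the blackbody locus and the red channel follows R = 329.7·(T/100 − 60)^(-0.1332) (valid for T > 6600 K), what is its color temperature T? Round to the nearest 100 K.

8600 K

(t − 60)^(-0.1332) = 214/329.7 = 0.64907.
t − 60 = 0.64907^(1/-0.1332) = 0.64907^(-7.508) = 25.657, so t = 85.657.
T = 100·t = 8566 K → 8600 K to the nearest 100 K.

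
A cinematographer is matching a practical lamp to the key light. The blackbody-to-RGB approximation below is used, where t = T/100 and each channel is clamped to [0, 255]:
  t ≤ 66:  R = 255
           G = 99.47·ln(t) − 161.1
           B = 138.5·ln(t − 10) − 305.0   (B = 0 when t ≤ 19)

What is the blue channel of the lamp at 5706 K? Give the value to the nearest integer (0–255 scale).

t = 5706/100 = 57.06; the t ≤ 66 branch applies.
B = 138.5·ln(57.06 − 10) − 305.0 = 138.5·ln 47.06 − 305.0 = 138.5·3.8514 − 305.0 = 228.422.
Rounded: 228.

228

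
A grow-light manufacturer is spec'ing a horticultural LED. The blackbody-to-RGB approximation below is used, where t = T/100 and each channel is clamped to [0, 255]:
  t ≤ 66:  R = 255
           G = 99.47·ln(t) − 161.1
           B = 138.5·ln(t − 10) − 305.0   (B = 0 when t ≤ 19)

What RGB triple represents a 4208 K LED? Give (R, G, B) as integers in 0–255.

t = 4208/100 = 42.08; the t ≤ 66 branch applies.
R = 255 by definition for t ≤ 66.
G = 99.47·ln 42.08 − 161.1 = 99.47·3.7396 − 161.1 = 210.875.
B = 138.5·ln(42.08 − 10) − 305.0 = 138.5·ln 32.08 − 305.0 = 138.5·3.4682 − 305.0 = 175.350.
Rounded: (255, 211, 175).

(255, 211, 175)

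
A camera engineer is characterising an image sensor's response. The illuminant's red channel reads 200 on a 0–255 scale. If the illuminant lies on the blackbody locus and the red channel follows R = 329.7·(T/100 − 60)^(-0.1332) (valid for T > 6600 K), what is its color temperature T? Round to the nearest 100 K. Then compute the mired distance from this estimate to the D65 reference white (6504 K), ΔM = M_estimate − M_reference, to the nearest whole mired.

(t − 60)^(-0.1332) = 200/329.7 = 0.60661.
t − 60 = 0.60661^(1/-0.1332) = 0.60661^(-7.508) = 42.638, so t = 102.638.
T = 100·t = 10264 K → 10300 K to the nearest 100 K.
M_estimate = 10⁶/10300 = 97.09; M_reference = 10⁶/6504 = 153.75.
ΔM = 97.09 − 153.75 = -56.66 → -57 mireds.

-57 mireds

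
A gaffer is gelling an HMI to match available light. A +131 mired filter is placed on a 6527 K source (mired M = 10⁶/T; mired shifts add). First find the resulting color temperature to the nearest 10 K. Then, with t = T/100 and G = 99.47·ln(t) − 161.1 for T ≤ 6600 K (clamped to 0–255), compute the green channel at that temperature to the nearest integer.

M_in = 10⁶/6527 = 153.21; M_out = 153.21 + (+131) = 284.21.
T_out = 10⁶/284.21 = 3518.5 K → 3520 K; t = 35.2.
G = 99.47·ln 35.2 − 161.1 = 99.47·3.5610 − 161.1 = 193.117.
Rounded: 193.

193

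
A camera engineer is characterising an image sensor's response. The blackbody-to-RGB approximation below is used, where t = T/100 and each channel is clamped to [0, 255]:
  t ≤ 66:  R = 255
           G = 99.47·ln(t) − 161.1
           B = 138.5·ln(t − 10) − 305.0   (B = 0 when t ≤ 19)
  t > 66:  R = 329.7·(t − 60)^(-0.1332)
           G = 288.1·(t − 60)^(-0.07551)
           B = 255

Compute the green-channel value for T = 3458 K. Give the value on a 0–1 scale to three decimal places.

t = 3458/100 = 34.58; the t ≤ 66 branch applies.
G = 99.47·ln 34.58 − 161.1 = 99.47·3.5433 − 161.1 = 191.350.
On a 0–1 scale: 191.350/255 = 0.7504 → 0.750.

0.750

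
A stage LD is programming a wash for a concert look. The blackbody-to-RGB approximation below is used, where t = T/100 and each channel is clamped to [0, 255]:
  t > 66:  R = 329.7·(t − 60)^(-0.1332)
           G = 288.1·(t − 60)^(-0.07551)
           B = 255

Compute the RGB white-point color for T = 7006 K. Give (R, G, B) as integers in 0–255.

(242, 242, 255)

t = 7006/100 = 70.06; the t > 66 branch applies.
R = 329.7·(70.06 − 60)^(-0.1332) = 329.7·10.06^(-0.1332) = 329.7·0.73528 = 242.422.
G = 288.1·(70.06 − 60)^(-0.07551) = 288.1·10.06^(-0.07551) = 288.1·0.84003 = 242.012.
B = 255 by definition for t > 66.
Rounded: (242, 242, 255).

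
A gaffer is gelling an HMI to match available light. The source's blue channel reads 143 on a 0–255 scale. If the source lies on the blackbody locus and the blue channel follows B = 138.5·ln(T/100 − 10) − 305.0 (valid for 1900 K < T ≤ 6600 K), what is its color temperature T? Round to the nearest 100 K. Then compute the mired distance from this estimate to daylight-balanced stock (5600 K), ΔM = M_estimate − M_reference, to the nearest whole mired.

ln(t − 10) = (143 + 305.0) / 138.5 = 3.2347.
t − 10 = e^3.2347 = 25.398, so t = 35.398.
T = 100·t = 3540 K → 3500 K to the nearest 100 K.
M_estimate = 10⁶/3500 = 285.71; M_reference = 10⁶/5600 = 178.57.
ΔM = 285.71 − 178.57 = 107.14 → +107 mireds.

+107 mireds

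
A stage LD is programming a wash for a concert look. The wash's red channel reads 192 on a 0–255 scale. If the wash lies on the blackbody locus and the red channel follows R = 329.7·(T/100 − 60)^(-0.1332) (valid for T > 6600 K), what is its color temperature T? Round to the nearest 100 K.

(t − 60)^(-0.1332) = 192/329.7 = 0.58235.
t − 60 = 0.58235^(1/-0.1332) = 0.58235^(-7.508) = 57.929, so t = 117.929.
T = 100·t = 11793 K → 11800 K to the nearest 100 K.

11800 K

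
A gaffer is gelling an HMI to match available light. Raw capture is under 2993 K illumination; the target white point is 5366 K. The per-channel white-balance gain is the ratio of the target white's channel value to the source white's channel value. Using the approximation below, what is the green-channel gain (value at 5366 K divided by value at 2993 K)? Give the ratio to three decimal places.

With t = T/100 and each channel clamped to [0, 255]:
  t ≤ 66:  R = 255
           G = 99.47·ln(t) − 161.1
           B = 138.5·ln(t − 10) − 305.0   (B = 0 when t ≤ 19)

At 2993 K (t = 29.93):
  G = 99.47·ln 29.93 − 161.1 = 99.47·3.3989 − 161.1 = 176.985.
At 5366 K (t = 53.66):
  G = 99.47·ln 53.66 − 161.1 = 99.47·3.9827 − 161.1 = 235.056.
Gain = 235.056 / 176.985 = 1.3281 → 1.328.

1.328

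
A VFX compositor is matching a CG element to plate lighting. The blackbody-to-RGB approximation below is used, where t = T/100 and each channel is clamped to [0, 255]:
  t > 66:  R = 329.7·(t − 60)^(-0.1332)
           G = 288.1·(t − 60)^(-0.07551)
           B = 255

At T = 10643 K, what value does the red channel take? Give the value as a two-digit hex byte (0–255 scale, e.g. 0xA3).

0xC6

t = 10643/100 = 106.43; the t > 66 branch applies.
R = 329.7·(106.43 − 60)^(-0.1332) = 329.7·46.43^(-0.1332) = 329.7·0.59977 = 197.743.
Rounded: 198; in hex, 0xC6.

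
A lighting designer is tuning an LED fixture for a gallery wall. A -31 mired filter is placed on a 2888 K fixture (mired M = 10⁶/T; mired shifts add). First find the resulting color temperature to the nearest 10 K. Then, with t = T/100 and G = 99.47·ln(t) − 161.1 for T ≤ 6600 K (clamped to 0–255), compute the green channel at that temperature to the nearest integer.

183

M_in = 10⁶/2888 = 346.26; M_out = 346.26 + (-31) = 315.26.
T_out = 10⁶/315.26 = 3172.0 K → 3170 K; t = 31.7.
G = 99.47·ln 31.7 − 161.1 = 99.47·3.4563 − 161.1 = 182.700.
Rounded: 183.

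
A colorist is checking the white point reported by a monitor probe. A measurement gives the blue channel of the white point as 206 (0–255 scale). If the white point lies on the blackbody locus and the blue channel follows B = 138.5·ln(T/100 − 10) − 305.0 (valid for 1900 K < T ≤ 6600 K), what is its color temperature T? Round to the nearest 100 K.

ln(t − 10) = (206 + 305.0) / 138.5 = 3.6895.
t − 10 = e^3.6895 = 40.026, so t = 50.026.
T = 100·t = 5003 K → 5000 K to the nearest 100 K.

5000 K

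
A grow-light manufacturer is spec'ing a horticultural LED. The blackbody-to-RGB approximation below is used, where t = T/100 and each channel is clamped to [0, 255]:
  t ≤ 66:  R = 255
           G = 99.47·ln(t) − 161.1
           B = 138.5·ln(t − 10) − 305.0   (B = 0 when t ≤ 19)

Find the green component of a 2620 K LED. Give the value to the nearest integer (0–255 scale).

t = 2620/100 = 26.2; the t ≤ 66 branch applies.
G = 99.47·ln 26.2 − 161.1 = 99.47·3.2658 − 161.1 = 163.745.
Rounded: 164.

164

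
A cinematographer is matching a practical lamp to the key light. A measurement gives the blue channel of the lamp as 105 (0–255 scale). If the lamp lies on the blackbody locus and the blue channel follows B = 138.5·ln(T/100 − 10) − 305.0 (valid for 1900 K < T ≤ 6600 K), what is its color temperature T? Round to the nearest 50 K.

2950 K

ln(t − 10) = (105 + 305.0) / 138.5 = 2.9603.
t − 10 = e^2.9603 = 19.304, so t = 29.304.
T = 100·t = 2930 K → 2950 K to the nearest 50 K.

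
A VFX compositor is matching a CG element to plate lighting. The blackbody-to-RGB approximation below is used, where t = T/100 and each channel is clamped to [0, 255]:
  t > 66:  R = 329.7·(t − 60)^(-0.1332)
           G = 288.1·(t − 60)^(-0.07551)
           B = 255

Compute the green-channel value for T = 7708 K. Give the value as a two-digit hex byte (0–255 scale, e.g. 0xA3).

0xE9

t = 7708/100 = 77.08; the t > 66 branch applies.
G = 288.1·(77.08 − 60)^(-0.07551) = 288.1·17.08^(-0.07551) = 288.1·0.80711 = 232.530.
Rounded: 233; in hex, 0xE9.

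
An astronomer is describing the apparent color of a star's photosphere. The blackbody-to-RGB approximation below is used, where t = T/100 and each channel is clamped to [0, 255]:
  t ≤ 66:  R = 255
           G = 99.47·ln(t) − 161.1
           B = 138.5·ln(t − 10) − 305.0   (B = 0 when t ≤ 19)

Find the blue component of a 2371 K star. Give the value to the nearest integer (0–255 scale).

58

t = 2371/100 = 23.71; the t ≤ 66 branch applies.
B = 138.5·ln(23.71 − 10) − 305.0 = 138.5·ln 13.71 − 305.0 = 138.5·2.6181 − 305.0 = 57.610.
Rounded: 58.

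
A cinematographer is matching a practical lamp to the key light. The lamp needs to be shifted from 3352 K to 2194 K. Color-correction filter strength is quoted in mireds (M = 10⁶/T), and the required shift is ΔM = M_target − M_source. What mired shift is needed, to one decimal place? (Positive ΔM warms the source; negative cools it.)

M_source = 10⁶/3352 = 298.329; M_target = 10⁶/2194 = 455.789.
ΔM = 455.789 − 298.329 = 157.459 → +157.5 mireds, a warming shift.

+157.5 mireds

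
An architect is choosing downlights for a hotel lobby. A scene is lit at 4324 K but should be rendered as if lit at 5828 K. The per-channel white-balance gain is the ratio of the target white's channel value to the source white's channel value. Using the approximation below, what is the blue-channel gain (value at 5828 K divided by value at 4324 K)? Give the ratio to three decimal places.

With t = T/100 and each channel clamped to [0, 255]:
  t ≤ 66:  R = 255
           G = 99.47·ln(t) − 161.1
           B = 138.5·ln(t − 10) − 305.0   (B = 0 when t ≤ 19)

1.287

At 4324 K (t = 43.24):
  B = 138.5·ln(43.24 − 10) − 305.0 = 138.5·ln 33.24 − 305.0 = 138.5·3.5038 − 305.0 = 180.270.
At 5828 K (t = 58.28):
  B = 138.5·ln(58.28 − 10) − 305.0 = 138.5·ln 48.28 − 305.0 = 138.5·3.8770 − 305.0 = 231.967.
Gain = 231.967 / 180.270 = 1.2868 → 1.287.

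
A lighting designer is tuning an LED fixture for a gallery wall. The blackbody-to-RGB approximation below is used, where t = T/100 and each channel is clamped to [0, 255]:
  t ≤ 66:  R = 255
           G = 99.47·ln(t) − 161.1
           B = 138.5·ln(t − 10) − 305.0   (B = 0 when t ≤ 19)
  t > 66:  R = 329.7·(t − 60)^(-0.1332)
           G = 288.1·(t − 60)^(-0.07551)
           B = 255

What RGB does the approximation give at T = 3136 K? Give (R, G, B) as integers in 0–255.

t = 3136/100 = 31.36; the t ≤ 66 branch applies.
R = 255 by definition for t ≤ 66.
G = 99.47·ln 31.36 − 161.1 = 99.47·3.4455 − 161.1 = 181.627.
B = 138.5·ln(31.36 − 10) − 305.0 = 138.5·ln 21.36 − 305.0 = 138.5·3.0615 − 305.0 = 119.021.
Rounded: (255, 182, 119).

(255, 182, 119)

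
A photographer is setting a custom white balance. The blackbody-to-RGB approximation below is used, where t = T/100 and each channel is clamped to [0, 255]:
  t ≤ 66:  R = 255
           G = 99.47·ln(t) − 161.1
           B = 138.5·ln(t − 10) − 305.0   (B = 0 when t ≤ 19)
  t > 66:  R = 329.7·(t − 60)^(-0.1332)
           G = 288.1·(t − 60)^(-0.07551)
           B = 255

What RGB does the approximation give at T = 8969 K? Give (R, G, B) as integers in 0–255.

t = 8969/100 = 89.69; the t > 66 branch applies.
R = 329.7·(89.69 − 60)^(-0.1332) = 329.7·29.69^(-0.1332) = 329.7·0.63657 = 209.878.
G = 288.1·(89.69 − 60)^(-0.07551) = 288.1·29.69^(-0.07551) = 288.1·0.77411 = 223.021.
B = 255 by definition for t > 66.
Rounded: (210, 223, 255).

(210, 223, 255)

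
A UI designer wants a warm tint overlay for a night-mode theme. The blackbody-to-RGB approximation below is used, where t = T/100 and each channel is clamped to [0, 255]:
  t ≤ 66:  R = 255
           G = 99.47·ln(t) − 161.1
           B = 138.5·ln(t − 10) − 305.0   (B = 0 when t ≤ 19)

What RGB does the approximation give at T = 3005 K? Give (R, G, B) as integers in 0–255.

t = 3005/100 = 30.05; the t ≤ 66 branch applies.
R = 255 by definition for t ≤ 66.
G = 99.47·ln 30.05 − 161.1 = 99.47·3.4029 − 161.1 = 177.383.
B = 138.5·ln(30.05 − 10) − 305.0 = 138.5·ln 20.05 − 305.0 = 138.5·2.9982 − 305.0 = 110.255.
Rounded: (255, 177, 110).

(255, 177, 110)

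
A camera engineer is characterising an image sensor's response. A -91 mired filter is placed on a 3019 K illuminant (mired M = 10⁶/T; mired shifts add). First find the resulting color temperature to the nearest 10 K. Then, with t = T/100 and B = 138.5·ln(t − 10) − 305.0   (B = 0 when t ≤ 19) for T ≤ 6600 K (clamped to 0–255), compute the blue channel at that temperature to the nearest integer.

M_in = 10⁶/3019 = 331.24; M_out = 331.24 + (-91) = 240.24.
T_out = 10⁶/240.24 = 4162.6 K → 4160 K; t = 41.6.
B = 138.5·ln(41.6 − 10) − 305.0 = 138.5·ln 31.6 − 305.0 = 138.5·3.4532 − 305.0 = 173.262.
Rounded: 173.

173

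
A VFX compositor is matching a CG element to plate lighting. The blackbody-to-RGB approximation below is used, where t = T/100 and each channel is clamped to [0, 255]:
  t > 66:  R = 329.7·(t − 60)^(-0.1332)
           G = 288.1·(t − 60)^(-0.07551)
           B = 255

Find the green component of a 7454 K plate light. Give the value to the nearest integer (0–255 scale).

235

t = 7454/100 = 74.54; the t > 66 branch applies.
G = 288.1·(74.54 − 60)^(-0.07551) = 288.1·14.54^(-0.07551) = 288.1·0.81699 = 235.374.
Rounded: 235.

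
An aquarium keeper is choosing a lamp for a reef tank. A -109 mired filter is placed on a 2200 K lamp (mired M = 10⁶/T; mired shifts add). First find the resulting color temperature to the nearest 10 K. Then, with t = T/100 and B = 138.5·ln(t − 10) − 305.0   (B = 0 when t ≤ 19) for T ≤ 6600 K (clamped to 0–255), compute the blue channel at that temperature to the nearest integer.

102

M_in = 10⁶/2200 = 454.55; M_out = 454.55 + (-109) = 345.55.
T_out = 10⁶/345.55 = 2894.0 K → 2890 K; t = 28.9.
B = 138.5·ln(28.9 − 10) − 305.0 = 138.5·ln 18.9 − 305.0 = 138.5·2.9392 − 305.0 = 102.074.
Rounded: 102.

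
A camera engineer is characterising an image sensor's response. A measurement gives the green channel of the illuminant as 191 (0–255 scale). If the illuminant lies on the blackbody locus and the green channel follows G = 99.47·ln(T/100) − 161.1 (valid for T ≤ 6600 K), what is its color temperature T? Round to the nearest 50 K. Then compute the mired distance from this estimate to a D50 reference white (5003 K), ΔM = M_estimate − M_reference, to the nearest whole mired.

+90 mireds

ln t = (191 + 161.1) / 99.47 = 3.5398.
t = e^3.5398 = 34.459.
T = 100·t = 3446 K → 3450 K to the nearest 50 K.
M_estimate = 10⁶/3450 = 289.86; M_reference = 10⁶/5003 = 199.88.
ΔM = 289.86 − 199.88 = 89.98 → +90 mireds.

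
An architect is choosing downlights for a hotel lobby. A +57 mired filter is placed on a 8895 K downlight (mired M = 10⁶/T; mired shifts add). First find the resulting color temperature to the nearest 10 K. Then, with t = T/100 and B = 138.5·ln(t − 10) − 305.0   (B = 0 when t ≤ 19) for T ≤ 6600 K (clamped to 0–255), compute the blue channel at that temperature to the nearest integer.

M_in = 10⁶/8895 = 112.42; M_out = 112.42 + (+57) = 169.42.
T_out = 10⁶/169.42 = 5902.4 K → 5900 K; t = 59.
B = 138.5·ln(59 − 10) − 305.0 = 138.5·ln 49 − 305.0 = 138.5·3.8918 − 305.0 = 234.017.
Rounded: 234.

234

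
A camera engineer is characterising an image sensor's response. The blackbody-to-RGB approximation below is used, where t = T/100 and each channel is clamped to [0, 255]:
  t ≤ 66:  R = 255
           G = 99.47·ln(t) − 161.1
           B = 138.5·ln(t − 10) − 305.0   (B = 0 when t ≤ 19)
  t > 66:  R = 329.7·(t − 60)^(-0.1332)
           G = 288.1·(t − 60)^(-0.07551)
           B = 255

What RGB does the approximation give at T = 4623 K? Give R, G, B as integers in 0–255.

t = 4623/100 = 46.23; the t ≤ 66 branch applies.
R = 255 by definition for t ≤ 66.
G = 99.47·ln 46.23 − 161.1 = 99.47·3.8336 − 161.1 = 220.231.
B = 138.5·ln(46.23 − 10) − 305.0 = 138.5·ln 36.23 − 305.0 = 138.5·3.5899 − 305.0 = 192.199.
Rounded: (255, 220, 192).

R=255, G=220, B=192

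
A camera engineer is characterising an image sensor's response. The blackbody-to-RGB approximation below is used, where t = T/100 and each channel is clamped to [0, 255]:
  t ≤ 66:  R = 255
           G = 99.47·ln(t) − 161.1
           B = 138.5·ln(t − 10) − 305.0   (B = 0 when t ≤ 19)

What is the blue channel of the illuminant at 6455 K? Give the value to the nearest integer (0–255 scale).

249

t = 6455/100 = 64.55; the t ≤ 66 branch applies.
B = 138.5·ln(64.55 − 10) − 305.0 = 138.5·ln 54.55 − 305.0 = 138.5·3.9991 − 305.0 = 248.878.
Rounded: 249.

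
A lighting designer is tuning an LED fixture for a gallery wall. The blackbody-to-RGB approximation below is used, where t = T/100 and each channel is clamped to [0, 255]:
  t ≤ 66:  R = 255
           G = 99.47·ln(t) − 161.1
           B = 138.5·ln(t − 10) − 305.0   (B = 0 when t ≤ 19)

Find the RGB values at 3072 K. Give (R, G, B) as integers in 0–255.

t = 3072/100 = 30.72; the t ≤ 66 branch applies.
R = 255 by definition for t ≤ 66.
G = 99.47·ln 30.72 − 161.1 = 99.47·3.4249 − 161.1 = 179.576.
B = 138.5·ln(30.72 − 10) − 305.0 = 138.5·ln 20.72 − 305.0 = 138.5·3.0311 − 305.0 = 114.807.
Rounded: (255, 180, 115).

(255, 180, 115)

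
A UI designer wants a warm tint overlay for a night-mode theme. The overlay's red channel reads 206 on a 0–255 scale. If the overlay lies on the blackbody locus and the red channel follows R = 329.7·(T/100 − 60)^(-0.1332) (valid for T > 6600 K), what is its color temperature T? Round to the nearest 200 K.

9400 K

(t − 60)^(-0.1332) = 206/329.7 = 0.62481.
t − 60 = 0.62481^(1/-0.1332) = 0.62481^(-7.508) = 34.152, so t = 94.152.
T = 100·t = 9415 K → 9400 K to the nearest 200 K.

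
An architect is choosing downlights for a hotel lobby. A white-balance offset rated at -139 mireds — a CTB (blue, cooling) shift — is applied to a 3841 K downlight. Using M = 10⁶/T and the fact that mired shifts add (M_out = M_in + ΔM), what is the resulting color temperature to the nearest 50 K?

M_in = 10⁶/3841 = 260.35 mireds.
M_out = 260.35 + (-139) = 121.35 mireds.
T_out = 10⁶/121.35 = 8240.7 K → 8250 K.

8250 K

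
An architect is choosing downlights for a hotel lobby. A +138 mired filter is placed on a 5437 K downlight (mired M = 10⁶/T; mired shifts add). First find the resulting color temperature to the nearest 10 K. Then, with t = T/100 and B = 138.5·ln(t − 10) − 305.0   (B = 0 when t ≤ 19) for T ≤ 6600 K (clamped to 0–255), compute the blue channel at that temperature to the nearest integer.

117

M_in = 10⁶/5437 = 183.92; M_out = 183.92 + (+138) = 321.92.
T_out = 10⁶/321.92 = 3106.3 K → 3110 K; t = 31.1.
B = 138.5·ln(31.1 − 10) − 305.0 = 138.5·ln 21.1 − 305.0 = 138.5·3.0493 − 305.0 = 117.324.
Rounded: 117.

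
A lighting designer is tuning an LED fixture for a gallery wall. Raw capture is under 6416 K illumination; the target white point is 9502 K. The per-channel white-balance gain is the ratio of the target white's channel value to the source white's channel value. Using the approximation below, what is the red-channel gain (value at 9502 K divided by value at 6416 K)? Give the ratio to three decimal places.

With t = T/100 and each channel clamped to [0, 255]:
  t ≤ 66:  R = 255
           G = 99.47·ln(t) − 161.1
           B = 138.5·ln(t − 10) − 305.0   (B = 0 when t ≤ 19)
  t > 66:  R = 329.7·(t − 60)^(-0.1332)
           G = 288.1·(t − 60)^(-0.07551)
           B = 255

At 6416 K (t = 64.16):
  R = 255 by definition for t ≤ 66.
At 9502 K (t = 95.02):
  R = 329.7·(95.02 − 60)^(-0.1332) = 329.7·35.02^(-0.1332) = 329.7·0.62273 = 205.313.
Gain = 205.313 / 255.000 = 0.8051 → 0.805.

0.805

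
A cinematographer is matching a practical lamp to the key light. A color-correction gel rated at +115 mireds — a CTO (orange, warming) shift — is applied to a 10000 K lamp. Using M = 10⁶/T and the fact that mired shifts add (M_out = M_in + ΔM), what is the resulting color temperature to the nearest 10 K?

M_in = 10⁶/10000 = 100.00 mireds.
M_out = 100.00 + (+115) = 215.00 mireds.
T_out = 10⁶/215.00 = 4651.2 K → 4650 K.

4650 K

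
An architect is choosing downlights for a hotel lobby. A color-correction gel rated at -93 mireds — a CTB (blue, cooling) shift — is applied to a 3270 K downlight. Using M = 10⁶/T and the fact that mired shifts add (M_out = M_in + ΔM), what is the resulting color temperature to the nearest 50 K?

4700 K

M_in = 10⁶/3270 = 305.81 mireds.
M_out = 305.81 + (-93) = 212.81 mireds.
T_out = 10⁶/212.81 = 4699.0 K → 4700 K.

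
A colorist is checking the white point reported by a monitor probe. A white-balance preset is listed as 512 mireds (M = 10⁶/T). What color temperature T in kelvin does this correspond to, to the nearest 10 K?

1950 K

T = 10⁶ / 512 = 1953.12 K → 1950 K.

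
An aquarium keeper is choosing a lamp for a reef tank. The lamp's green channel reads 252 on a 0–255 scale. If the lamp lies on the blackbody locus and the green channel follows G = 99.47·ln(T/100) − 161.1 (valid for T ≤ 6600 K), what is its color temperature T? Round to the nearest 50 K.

6350 K

ln t = (252 + 161.1) / 99.47 = 4.1530.
t = e^4.1530 = 63.625.
T = 100·t = 6363 K → 6350 K to the nearest 50 K.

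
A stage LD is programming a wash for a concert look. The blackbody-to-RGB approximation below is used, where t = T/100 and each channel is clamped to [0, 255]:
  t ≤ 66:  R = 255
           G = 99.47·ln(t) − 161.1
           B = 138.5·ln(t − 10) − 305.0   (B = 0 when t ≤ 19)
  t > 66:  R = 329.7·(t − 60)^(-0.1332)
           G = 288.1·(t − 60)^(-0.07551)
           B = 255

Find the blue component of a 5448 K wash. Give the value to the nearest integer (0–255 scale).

t = 5448/100 = 54.48; the t ≤ 66 branch applies.
B = 138.5·ln(54.48 − 10) − 305.0 = 138.5·ln 44.48 − 305.0 = 138.5·3.7950 − 305.0 = 220.613.
Rounded: 221.

221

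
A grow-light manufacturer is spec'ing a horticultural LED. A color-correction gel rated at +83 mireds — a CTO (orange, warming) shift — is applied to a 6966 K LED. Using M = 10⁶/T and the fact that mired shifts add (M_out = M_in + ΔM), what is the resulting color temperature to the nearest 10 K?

M_in = 10⁶/6966 = 143.55 mireds.
M_out = 143.55 + (+83) = 226.55 mireds.
T_out = 10⁶/226.55 = 4414.0 K → 4410 K.

4410 K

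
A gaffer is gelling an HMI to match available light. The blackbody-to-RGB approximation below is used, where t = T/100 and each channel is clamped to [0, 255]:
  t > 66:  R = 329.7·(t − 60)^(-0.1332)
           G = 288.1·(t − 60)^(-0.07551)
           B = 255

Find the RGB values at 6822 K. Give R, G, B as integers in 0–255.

R=249, G=246, B=255

t = 6822/100 = 68.22; the t > 66 branch applies.
R = 329.7·(68.22 − 60)^(-0.1332) = 329.7·8.22^(-0.1332) = 329.7·0.75533 = 249.034.
G = 288.1·(68.22 − 60)^(-0.07551) = 288.1·8.22^(-0.07551) = 288.1·0.85294 = 245.732.
B = 255 by definition for t > 66.
Rounded: (249, 246, 255).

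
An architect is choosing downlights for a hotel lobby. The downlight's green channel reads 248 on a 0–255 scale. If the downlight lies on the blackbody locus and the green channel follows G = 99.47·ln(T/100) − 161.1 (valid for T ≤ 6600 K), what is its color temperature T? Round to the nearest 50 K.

ln t = (248 + 161.1) / 99.47 = 4.1128.
t = e^4.1128 = 61.117.
T = 100·t = 6112 K → 6100 K to the nearest 50 K.

6100 K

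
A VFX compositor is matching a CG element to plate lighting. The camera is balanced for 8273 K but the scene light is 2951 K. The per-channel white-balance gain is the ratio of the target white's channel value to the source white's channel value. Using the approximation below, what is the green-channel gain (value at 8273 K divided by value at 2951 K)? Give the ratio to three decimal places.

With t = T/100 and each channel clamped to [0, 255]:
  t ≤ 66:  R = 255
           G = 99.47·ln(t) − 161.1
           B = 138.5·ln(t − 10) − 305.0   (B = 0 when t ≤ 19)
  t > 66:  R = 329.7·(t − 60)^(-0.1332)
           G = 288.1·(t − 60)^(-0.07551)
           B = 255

1.296

At 2951 K (t = 29.51):
  G = 99.47·ln 29.51 − 161.1 = 99.47·3.3847 − 161.1 = 175.579.
At 8273 K (t = 82.73):
  G = 288.1·(82.73 − 60)^(-0.07551) = 288.1·22.73^(-0.07551) = 288.1·0.78988 = 227.566.
Gain = 227.566 / 175.579 = 1.2961 → 1.296.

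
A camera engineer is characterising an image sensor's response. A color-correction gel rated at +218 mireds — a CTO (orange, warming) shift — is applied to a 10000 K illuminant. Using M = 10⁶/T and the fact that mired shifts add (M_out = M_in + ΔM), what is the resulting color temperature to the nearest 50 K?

M_in = 10⁶/10000 = 100.00 mireds.
M_out = 100.00 + (+218) = 318.00 mireds.
T_out = 10⁶/318.00 = 3144.7 K → 3150 K.

3150 K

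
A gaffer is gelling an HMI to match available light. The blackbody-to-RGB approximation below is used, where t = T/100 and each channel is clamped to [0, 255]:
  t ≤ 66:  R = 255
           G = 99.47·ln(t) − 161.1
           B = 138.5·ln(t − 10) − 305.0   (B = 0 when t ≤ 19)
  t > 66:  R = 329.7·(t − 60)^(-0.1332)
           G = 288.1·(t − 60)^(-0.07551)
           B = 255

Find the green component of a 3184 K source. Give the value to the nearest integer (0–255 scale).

t = 3184/100 = 31.84; the t ≤ 66 branch applies.
G = 99.47·ln 31.84 − 161.1 = 99.47·3.4607 − 161.1 = 183.138.
Rounded: 183.

183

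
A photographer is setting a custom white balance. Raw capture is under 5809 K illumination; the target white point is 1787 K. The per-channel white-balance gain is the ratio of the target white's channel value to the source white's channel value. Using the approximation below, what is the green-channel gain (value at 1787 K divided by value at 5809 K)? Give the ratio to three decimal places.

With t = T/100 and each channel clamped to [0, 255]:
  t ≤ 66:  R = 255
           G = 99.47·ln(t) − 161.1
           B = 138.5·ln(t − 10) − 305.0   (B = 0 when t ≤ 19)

0.517

At 5809 K (t = 58.09):
  G = 99.47·ln 58.09 − 161.1 = 99.47·4.0620 − 161.1 = 242.946.
At 1787 K (t = 17.87):
  G = 99.47·ln 17.87 − 161.1 = 99.47·2.8831 − 161.1 = 125.684.
Gain = 125.684 / 242.946 = 0.5173 → 0.517.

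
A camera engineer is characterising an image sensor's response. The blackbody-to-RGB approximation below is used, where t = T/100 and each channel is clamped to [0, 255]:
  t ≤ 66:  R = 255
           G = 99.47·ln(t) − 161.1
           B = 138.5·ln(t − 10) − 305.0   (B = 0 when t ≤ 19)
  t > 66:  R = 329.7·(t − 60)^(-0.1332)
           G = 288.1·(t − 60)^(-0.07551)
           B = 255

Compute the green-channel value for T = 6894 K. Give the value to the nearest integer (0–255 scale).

t = 6894/100 = 68.94; the t > 66 branch applies.
G = 288.1·(68.94 − 60)^(-0.07551) = 288.1·8.94^(-0.07551) = 288.1·0.84755 = 244.179.
Rounded: 244.

244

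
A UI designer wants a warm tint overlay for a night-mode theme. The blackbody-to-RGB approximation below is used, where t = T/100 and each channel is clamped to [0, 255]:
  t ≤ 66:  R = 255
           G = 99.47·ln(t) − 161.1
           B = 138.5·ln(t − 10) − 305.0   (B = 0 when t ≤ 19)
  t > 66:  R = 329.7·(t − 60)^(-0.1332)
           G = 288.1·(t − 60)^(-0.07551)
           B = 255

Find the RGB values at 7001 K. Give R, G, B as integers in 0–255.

R=243, G=242, B=255

t = 7001/100 = 70.01; the t > 66 branch applies.
R = 329.7·(70.01 − 60)^(-0.1332) = 329.7·10.01^(-0.1332) = 329.7·0.73577 = 242.583.
G = 288.1·(70.01 − 60)^(-0.07551) = 288.1·10.01^(-0.07551) = 288.1·0.84034 = 242.103.
B = 255 by definition for t > 66.
Rounded: (243, 242, 255).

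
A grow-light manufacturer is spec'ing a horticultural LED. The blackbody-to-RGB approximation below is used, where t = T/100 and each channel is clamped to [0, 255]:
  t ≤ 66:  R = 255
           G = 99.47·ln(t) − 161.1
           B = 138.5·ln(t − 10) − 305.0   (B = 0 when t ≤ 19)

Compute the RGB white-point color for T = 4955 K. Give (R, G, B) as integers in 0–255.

t = 4955/100 = 49.55; the t ≤ 66 branch applies.
R = 255 by definition for t ≤ 66.
G = 99.47·ln 49.55 − 161.1 = 99.47·3.9030 − 161.1 = 227.130.
B = 138.5·ln(49.55 − 10) − 305.0 = 138.5·ln 39.55 − 305.0 = 138.5·3.6776 − 305.0 = 204.343.
Rounded: (255, 227, 204).

(255, 227, 204)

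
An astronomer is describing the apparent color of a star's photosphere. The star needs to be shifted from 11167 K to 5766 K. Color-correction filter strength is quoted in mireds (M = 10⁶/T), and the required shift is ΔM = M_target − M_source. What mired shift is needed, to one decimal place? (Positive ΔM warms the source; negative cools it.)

M_source = 10⁶/11167 = 89.550; M_target = 10⁶/5766 = 173.430.
ΔM = 173.430 − 89.550 = 83.881 → +83.9 mireds, a warming shift.

+83.9 mireds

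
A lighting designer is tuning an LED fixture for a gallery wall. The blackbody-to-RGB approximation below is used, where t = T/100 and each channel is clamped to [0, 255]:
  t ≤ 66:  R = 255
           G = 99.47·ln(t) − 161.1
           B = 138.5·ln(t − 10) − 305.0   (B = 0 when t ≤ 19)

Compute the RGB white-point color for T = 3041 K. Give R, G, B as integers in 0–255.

t = 3041/100 = 30.41; the t ≤ 66 branch applies.
R = 255 by definition for t ≤ 66.
G = 99.47·ln 30.41 − 161.1 = 99.47·3.4148 − 161.1 = 178.567.
B = 138.5·ln(30.41 − 10) − 305.0 = 138.5·ln 20.41 − 305.0 = 138.5·3.0160 − 305.0 = 112.719.
Rounded: (255, 179, 113).

R=255, G=179, B=113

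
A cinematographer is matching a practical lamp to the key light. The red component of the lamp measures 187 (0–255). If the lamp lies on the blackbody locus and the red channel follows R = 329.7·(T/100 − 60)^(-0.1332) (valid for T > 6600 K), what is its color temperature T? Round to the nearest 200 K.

(t − 60)^(-0.1332) = 187/329.7 = 0.56718.
t − 60 = 0.56718^(1/-0.1332) = 0.56718^(-7.508) = 70.620, so t = 130.620.
T = 100·t = 13062 K → 13000 K to the nearest 200 K.

13000 K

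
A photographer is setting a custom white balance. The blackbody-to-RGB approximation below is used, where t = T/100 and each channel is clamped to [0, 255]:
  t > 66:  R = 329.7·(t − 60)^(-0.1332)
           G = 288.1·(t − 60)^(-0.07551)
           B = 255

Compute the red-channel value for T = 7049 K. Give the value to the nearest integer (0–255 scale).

t = 7049/100 = 70.49; the t > 66 branch applies.
R = 329.7·(70.49 − 60)^(-0.1332) = 329.7·10.49^(-0.1332) = 329.7·0.73119 = 241.075.
Rounded: 241.

241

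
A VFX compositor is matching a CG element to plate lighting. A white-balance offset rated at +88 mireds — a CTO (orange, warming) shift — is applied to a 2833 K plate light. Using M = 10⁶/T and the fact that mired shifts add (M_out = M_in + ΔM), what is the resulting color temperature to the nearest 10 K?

2270 K

M_in = 10⁶/2833 = 352.98 mireds.
M_out = 352.98 + (+88) = 440.98 mireds.
T_out = 10⁶/440.98 = 2267.7 K → 2270 K.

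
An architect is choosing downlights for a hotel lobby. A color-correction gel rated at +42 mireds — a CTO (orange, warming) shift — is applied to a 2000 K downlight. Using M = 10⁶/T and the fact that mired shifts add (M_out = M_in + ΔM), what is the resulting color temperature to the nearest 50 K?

M_in = 10⁶/2000 = 500.00 mireds.
M_out = 500.00 + (+42) = 542.00 mireds.
T_out = 10⁶/542.00 = 1845.0 K → 1850 K.

1850 K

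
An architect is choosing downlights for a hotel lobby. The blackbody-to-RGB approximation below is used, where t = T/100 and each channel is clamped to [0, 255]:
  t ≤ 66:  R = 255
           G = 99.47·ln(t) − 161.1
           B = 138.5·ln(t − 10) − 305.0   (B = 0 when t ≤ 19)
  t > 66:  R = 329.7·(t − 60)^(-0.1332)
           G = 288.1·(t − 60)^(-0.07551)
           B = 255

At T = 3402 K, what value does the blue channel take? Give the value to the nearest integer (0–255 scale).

t = 3402/100 = 34.02; the t ≤ 66 branch applies.
B = 138.5·ln(34.02 − 10) − 305.0 = 138.5·ln 24.02 − 305.0 = 138.5·3.1789 − 305.0 = 135.276.
Rounded: 135.

135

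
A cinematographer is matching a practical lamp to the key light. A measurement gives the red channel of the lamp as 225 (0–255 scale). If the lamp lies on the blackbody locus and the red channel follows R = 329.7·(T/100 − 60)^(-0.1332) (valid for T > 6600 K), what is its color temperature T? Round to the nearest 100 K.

(t − 60)^(-0.1332) = 225/329.7 = 0.68244.
t − 60 = 0.68244^(1/-0.1332) = 0.68244^(-7.508) = 17.610, so t = 77.610.
T = 100·t = 7761 K → 7800 K to the nearest 100 K.

7800 K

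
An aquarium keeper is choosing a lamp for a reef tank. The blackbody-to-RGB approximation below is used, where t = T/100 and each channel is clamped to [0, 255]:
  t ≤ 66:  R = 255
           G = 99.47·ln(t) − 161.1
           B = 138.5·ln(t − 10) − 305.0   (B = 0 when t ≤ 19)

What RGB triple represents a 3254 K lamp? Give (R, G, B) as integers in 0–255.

t = 3254/100 = 32.54; the t ≤ 66 branch applies.
R = 255 by definition for t ≤ 66.
G = 99.47·ln 32.54 − 161.1 = 99.47·3.4825 − 161.1 = 185.301.
B = 138.5·ln(32.54 − 10) − 305.0 = 138.5·ln 22.54 − 305.0 = 138.5·3.1153 − 305.0 = 126.468.
Rounded: (255, 185, 126).

(255, 185, 126)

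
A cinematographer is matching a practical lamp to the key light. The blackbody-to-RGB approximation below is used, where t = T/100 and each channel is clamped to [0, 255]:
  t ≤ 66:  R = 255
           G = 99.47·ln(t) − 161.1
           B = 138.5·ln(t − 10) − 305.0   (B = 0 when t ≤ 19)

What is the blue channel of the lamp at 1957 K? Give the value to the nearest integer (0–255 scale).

8

t = 1957/100 = 19.57; the t ≤ 66 branch applies.
B = 138.5·ln(19.57 − 10) − 305.0 = 138.5·ln 9.57 − 305.0 = 138.5·2.2586 − 305.0 = 7.821.
Rounded: 8.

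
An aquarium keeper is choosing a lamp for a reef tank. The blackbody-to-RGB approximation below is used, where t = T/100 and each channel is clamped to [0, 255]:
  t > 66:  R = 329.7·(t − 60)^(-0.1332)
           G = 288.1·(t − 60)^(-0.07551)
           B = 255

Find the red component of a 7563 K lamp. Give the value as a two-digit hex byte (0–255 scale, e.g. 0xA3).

t = 7563/100 = 75.63; the t > 66 branch applies.
R = 329.7·(75.63 − 60)^(-0.1332) = 329.7·15.63^(-0.1332) = 329.7·0.69337 = 228.604.
Rounded: 229; in hex, 0xE5.

0xE5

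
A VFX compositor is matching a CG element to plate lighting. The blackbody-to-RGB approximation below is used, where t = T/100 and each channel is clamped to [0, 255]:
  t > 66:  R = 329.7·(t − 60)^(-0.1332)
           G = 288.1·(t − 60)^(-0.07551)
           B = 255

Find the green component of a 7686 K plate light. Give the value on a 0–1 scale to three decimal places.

0.913

t = 7686/100 = 76.86; the t > 66 branch applies.
G = 288.1·(76.86 − 60)^(-0.07551) = 288.1·16.86^(-0.07551) = 288.1·0.80790 = 232.757.
On a 0–1 scale: 232.757/255 = 0.9128 → 0.913.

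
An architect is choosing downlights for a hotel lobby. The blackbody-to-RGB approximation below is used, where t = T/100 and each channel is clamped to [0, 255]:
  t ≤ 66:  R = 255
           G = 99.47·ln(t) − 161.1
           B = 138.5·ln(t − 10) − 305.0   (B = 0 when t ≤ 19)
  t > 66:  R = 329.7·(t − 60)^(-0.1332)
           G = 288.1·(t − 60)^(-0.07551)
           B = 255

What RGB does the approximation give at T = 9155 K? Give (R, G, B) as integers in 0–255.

(208, 222, 255)

t = 9155/100 = 91.55; the t > 66 branch applies.
R = 329.7·(91.55 − 60)^(-0.1332) = 329.7·31.55^(-0.1332) = 329.7·0.63144 = 208.186.
G = 288.1·(91.55 − 60)^(-0.07551) = 288.1·31.55^(-0.07551) = 288.1·0.77057 = 222.000.
B = 255 by definition for t > 66.
Rounded: (208, 222, 255).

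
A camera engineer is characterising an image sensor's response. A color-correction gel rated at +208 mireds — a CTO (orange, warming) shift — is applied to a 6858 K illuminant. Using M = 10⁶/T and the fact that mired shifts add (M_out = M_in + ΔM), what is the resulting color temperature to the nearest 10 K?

M_in = 10⁶/6858 = 145.82 mireds.
M_out = 145.82 + (+208) = 353.82 mireds.
T_out = 10⁶/353.82 = 2826.3 K → 2830 K.

2830 K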